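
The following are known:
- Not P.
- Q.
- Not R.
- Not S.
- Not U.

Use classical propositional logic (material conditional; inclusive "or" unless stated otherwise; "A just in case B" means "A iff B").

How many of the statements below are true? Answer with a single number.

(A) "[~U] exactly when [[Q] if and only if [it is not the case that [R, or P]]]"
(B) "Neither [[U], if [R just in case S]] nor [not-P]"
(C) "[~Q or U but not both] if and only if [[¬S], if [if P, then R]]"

1

(A): Parsed as ¬U ↔ (Q ↔ ¬(R ∨ P))

¬U = ¬F = T
R ∨ P = F ∨ F = F
¬(R ∨ P) = ¬F = T
Q ↔ ¬(R ∨ P) = T ↔ T = T
¬U ↔ (Q ↔ ¬(R ∨ P)) = T ↔ T = T
So (A) is true.

(B): Parsed as ((R ↔ S) → U) ↓ ¬P

R ↔ S = F ↔ F = T
(R ↔ S) → U = T → F = F
¬P = ¬F = T
((R ↔ S) → U) ↓ ¬P = F ↓ T = F
Hence (B) is false.

(C): This is (¬Q ⊕ U) ↔ ((P → R) → ¬S).

¬Q = ¬T = F
¬Q ⊕ U = F ⊕ F = F
P → R = F → F = T
¬S = ¬F = T
(P → R) → ¬S = T → T = T
(¬Q ⊕ U) ↔ ((P → R) → ¬S) = F ↔ T = F
So (C) is false.

Count: 1.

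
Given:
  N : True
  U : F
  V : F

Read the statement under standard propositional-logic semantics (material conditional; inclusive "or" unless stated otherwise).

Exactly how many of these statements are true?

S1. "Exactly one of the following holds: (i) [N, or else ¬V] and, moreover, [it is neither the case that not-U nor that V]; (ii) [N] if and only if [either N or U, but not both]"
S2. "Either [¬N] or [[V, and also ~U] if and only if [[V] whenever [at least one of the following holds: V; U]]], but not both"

1

S1: In symbols: ((N | ~V) & (~U nor V)) xor (N <-> (N xor U))

~V = ~F = T
N | ~V = T | T = T
~U = ~F = T
~U nor V = T nor F = F
(N | ~V) & (~U nor V) = T & F = F
N xor U = T xor F = T
N <-> (N xor U) = T <-> T = T
((N | ~V) & (~U nor V)) xor (N <-> (N xor U)) = F xor T = T
Hence S1 is true.

S2: In symbols: ~N xor ((V & ~U) <-> ((V | U) -> V))

~N = ~T = F
~U = ~F = T
V & ~U = F & T = F
V | U = F | F = F
(V | U) -> V = F -> F = T
(V & ~U) <-> ((V | U) -> V) = F <-> T = F
~N xor ((V & ~U) <-> ((V | U) -> V)) = F xor F = F
Thus S2 is false.

True statements: 1 (S1).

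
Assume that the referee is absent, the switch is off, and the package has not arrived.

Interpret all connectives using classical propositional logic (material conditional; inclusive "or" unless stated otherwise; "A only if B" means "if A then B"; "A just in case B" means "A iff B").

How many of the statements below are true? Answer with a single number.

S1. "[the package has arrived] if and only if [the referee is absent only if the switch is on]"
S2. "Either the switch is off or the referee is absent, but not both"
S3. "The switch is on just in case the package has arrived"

2

Let R = "the package has arrived" (F), P = "the referee is present" (F), Q = "the switch is on" (F).

S1: Formalization: R <-> (~P -> Q)

~P = ~F = T
~P -> Q = T -> F = F
R <-> (~P -> Q) = F <-> F = T
So S1 is true.

S2: Parsed as ~Q xor ~P

~Q = ~F = T
~P = ~F = T
~Q xor ~P = T xor T = F
Thus S2 is false.

S3: This is Q <-> R.

Q <-> R = F <-> F = T
Hence S3 is true.

Count: 2.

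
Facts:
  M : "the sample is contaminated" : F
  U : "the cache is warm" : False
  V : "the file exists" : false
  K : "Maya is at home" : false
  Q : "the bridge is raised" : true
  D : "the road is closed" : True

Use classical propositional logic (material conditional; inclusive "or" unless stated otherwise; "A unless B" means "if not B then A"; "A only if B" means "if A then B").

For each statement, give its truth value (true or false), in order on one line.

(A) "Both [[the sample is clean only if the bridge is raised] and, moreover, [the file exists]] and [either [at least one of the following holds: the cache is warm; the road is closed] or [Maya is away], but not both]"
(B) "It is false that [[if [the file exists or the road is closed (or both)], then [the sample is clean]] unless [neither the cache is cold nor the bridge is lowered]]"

(A): This is ((¬M → Q) ∧ V) ∧ ((U ∨ D) ⊕ ¬K).

¬M = ¬F = T
¬M → Q = T → T = T
(¬M → Q) ∧ V = T ∧ F = F
U ∨ D = F ∨ T = T
¬K = ¬F = T
(U ∨ D) ⊕ ¬K = T ⊕ T = F
((¬M → Q) ∧ V) ∧ ((U ∨ D) ⊕ ¬K) = F ∧ F = F
Hence (A) is false.

(B): This is ¬(((V ∨ D) → ¬M) ∨ (¬U ↓ ¬Q)).

V ∨ D = F ∨ T = T
¬M = ¬F = T
(V ∨ D) → ¬M = T → T = T
¬U = ¬F = T
¬Q = ¬T = F
¬U ↓ ¬Q = T ↓ F = F
((V ∨ D) → ¬M) ∨ (¬U ↓ ¬Q) = T ∨ F = T
¬(((V ∨ D) → ¬M) ∨ (¬U ↓ ¬Q)) = ¬T = F
So (B) is false.

(A) false / (B) false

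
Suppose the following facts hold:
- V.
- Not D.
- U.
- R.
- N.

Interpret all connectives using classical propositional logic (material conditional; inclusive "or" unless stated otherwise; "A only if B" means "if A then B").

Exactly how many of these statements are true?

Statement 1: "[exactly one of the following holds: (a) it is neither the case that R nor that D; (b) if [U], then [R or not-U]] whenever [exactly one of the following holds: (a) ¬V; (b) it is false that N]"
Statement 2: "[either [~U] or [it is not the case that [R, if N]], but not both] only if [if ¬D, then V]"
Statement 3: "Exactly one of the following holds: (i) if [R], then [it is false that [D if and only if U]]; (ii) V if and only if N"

2

Statement 1: This is (not V xor not N) -> ((R nor D) xor (U -> (R or not U))).

not V = not True = False
not N = not True = False
not V xor not N = False xor False = False
R nor D = True nor False = False
not U = not True = False
R or not U = True or False = True
U -> (R or not U) = True -> True = True
(R nor D) xor (U -> (R or not U)) = False xor True = True
(not V xor not N) -> ((R nor D) xor (U -> (R or not U))) = False -> True = True
Thus Statement 1 is true.

Statement 2: In symbols: (not U xor not (N -> R)) -> (not D -> V)

not U = not True = False
N -> R = True -> True = True
not (N -> R) = not True = False
not U xor not (N -> R) = False xor False = False
not D = not False = True
not D -> V = True -> True = True
(not U xor not (N -> R)) -> (not D -> V) = False -> True = True
So Statement 2 is true.

Statement 3: This is (R -> not (D iff U)) xor (V iff N).

D iff U = False iff True = False
not (D iff U) = not False = True
R -> not (D iff U) = True -> True = True
V iff N = True iff True = True
(R -> not (D iff U)) xor (V iff N) = True xor True = False
Thus Statement 3 is false.

Count: 2.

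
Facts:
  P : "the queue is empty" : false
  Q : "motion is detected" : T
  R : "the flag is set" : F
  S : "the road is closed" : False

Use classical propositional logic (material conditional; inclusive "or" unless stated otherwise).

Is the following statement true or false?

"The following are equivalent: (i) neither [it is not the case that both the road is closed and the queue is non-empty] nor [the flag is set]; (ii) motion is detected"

Parsed as ((S nand ~P) nor R) <-> Q

~P = ~F = T
S nand ~P = F nand T = T
(S nand ~P) nor R = T nor F = F
((S nand ~P) nor R) <-> Q = F <-> T = F

False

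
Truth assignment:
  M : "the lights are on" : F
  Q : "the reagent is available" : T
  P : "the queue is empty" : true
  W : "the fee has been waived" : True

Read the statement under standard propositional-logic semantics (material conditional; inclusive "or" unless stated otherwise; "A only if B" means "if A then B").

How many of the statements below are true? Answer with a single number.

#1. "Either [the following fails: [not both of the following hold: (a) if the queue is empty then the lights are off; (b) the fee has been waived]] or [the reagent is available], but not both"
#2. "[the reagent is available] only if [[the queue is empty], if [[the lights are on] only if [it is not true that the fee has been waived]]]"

#1: Parsed as ¬((P → ¬M) ↑ W) ⊕ Q

¬M = ¬F = T
P → ¬M = T → T = T
(P → ¬M) ↑ W = T ↑ T = F
¬((P → ¬M) ↑ W) = ¬F = T
¬((P → ¬M) ↑ W) ⊕ Q = T ⊕ T = F
Hence #1 is false.

#2: Parsed as Q → ((M → ¬W) → P)

¬W = ¬T = F
M → ¬W = F → F = T
(M → ¬W) → P = T → T = T
Q → ((M → ¬W) → P) = T → T = T
Thus #2 is true.

True statements: 1 (#2).

1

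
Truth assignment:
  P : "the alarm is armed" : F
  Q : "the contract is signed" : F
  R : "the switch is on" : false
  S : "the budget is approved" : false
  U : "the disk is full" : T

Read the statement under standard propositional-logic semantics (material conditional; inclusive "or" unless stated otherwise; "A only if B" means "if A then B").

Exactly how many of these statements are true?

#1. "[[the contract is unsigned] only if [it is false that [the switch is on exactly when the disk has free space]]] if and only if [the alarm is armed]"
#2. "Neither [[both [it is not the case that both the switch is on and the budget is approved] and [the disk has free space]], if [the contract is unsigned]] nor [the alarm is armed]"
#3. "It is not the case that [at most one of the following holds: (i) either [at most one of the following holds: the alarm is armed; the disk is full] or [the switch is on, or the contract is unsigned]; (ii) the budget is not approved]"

3

#1: In symbols: (¬Q → ¬(R ↔ ¬U)) ↔ P

¬Q = ¬F = T
¬U = ¬T = F
R ↔ ¬U = F ↔ F = T
¬(R ↔ ¬U) = ¬T = F
¬Q → ¬(R ↔ ¬U) = T → F = F
(¬Q → ¬(R ↔ ¬U)) ↔ P = F ↔ F = T
Hence #1 is true.

#2: Formalization: (¬Q → ((R ↑ S) ∧ ¬U)) ↓ P

¬Q = ¬F = T
R ↑ S = F ↑ F = T
¬U = ¬T = F
(R ↑ S) ∧ ¬U = T ∧ F = F
¬Q → ((R ↑ S) ∧ ¬U) = T → F = F
(¬Q → ((R ↑ S) ∧ ¬U)) ↓ P = F ↓ F = T
So #2 is true.

#3: In symbols: ¬(((P ↑ U) ∨ (R ∨ ¬Q)) ↑ ¬S)

P ↑ U = F ↑ T = T
¬Q = ¬F = T
R ∨ ¬Q = F ∨ T = T
(P ↑ U) ∨ (R ∨ ¬Q) = T ∨ T = T
¬S = ¬F = T
((P ↑ U) ∨ (R ∨ ¬Q)) ↑ ¬S = T ↑ T = F
¬(((P ↑ U) ∨ (R ∨ ¬Q)) ↑ ¬S) = ¬F = T
Thus #3 is true.

Count: 3.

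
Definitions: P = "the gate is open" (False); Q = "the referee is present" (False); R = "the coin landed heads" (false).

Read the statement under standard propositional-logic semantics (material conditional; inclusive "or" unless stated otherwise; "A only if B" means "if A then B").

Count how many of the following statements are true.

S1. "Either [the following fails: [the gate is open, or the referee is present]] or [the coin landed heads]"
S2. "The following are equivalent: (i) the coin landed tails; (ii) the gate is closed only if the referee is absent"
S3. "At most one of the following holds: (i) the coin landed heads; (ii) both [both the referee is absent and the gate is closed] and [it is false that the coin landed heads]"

3

S1: In symbols: ~(P | Q) | R

P | Q = F | F = F
~(P | Q) = ~F = T
~(P | Q) | R = T | F = T
Thus S1 is true.

S2: Parsed as ~R <-> (~P -> ~Q)

~R = ~F = T
~P = ~F = T
~Q = ~F = T
~P -> ~Q = T -> T = T
~R <-> (~P -> ~Q) = T <-> T = T
Thus S2 is true.

S3: Parsed as R nand ((~Q & ~P) & ~R)

~Q = ~F = T
~P = ~F = T
~Q & ~P = T & T = T
~R = ~F = T
(~Q & ~P) & ~R = T & T = T
R nand ((~Q & ~P) & ~R) = F nand T = T
Thus S3 is true.

Count: 3.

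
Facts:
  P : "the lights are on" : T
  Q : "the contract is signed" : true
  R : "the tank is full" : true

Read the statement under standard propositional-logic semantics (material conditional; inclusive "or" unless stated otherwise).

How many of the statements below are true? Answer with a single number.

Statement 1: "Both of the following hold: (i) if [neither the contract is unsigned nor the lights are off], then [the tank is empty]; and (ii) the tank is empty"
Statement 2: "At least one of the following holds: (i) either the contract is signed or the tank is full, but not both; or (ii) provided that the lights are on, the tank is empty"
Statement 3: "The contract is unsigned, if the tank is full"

0

Statement 1: This is ((not Q nor not P) -> not R) and not R.

not Q = not True = False
not P = not True = False
not Q nor not P = False nor False = True
not R = not True = False
(not Q nor not P) -> not R = True -> False = False
not R = not True = False
((not Q nor not P) -> not R) and not R = False and False = False
Hence Statement 1 is false.

Statement 2: Formalization: (Q xor R) or (P -> not R)

Q xor R = True xor True = False
not R = not True = False
P -> not R = True -> False = False
(Q xor R) or (P -> not R) = False or False = False
Hence Statement 2 is false.

Statement 3: Parsed as R -> not Q

not Q = not True = False
R -> not Q = True -> False = False
So Statement 3 is false.

Count: 0.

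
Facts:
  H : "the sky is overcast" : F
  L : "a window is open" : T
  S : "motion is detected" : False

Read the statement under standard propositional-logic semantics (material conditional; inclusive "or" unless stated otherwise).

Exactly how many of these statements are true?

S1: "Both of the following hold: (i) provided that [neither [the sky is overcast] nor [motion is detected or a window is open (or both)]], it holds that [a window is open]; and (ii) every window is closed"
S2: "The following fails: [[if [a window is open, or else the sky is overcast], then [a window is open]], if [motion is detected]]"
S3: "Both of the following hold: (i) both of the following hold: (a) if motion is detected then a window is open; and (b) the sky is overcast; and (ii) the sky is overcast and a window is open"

S1: Parsed as ((H nor (S | L)) -> L) & ~L

S | L = F | T = T
H nor (S | L) = F nor T = F
(H nor (S | L)) -> L = F -> T = T
~L = ~T = F
((H nor (S | L)) -> L) & ~L = T & F = F
Hence S1 is false.

S2: This is ~(S -> ((L | H) -> L)).

L | H = T | F = T
(L | H) -> L = T -> T = T
S -> ((L | H) -> L) = F -> T = T
~(S -> ((L | H) -> L)) = ~T = F
Hence S2 is false.

S3: This is ((S -> L) & H) & (H & L).

S -> L = F -> T = T
(S -> L) & H = T & F = F
H & L = F & T = F
((S -> L) & H) & (H & L) = F & F = F
Thus S3 is false.

0 of the 3 statements are true (none).

0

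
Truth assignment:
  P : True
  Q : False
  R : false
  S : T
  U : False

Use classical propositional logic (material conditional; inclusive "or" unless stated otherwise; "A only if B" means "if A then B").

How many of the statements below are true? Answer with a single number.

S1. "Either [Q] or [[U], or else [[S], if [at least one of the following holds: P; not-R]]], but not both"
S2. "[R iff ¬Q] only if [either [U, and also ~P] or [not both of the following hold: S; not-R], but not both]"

S1: Formalization: Q xor (U | ((P | ~R) -> S))

~R = ~F = T
P | ~R = T | T = T
(P | ~R) -> S = T -> T = T
U | ((P | ~R) -> S) = F | T = T
Q xor (U | ((P | ~R) -> S)) = F xor T = T
Thus S1 is true.

S2: Parsed as (R <-> ~Q) -> ((U & ~P) xor (S nand ~R))

~Q = ~F = T
R <-> ~Q = F <-> T = F
~P = ~T = F
U & ~P = F & F = F
~R = ~F = T
S nand ~R = T nand T = F
(U & ~P) xor (S nand ~R) = F xor F = F
(R <-> ~Q) -> ((U & ~P) xor (S nand ~R)) = F -> F = T
Thus S2 is true.

2 of the 2 statements are true.

2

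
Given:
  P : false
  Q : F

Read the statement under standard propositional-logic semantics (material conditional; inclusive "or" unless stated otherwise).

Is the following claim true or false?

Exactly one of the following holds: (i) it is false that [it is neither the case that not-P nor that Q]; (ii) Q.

Values: P=F, Q=F.
Parsed as ~(~P nor Q) xor Q

~P = ~F = T
~P nor Q = T nor F = F
~(~P nor Q) = ~F = T
~(~P nor Q) xor Q = T xor F = T

True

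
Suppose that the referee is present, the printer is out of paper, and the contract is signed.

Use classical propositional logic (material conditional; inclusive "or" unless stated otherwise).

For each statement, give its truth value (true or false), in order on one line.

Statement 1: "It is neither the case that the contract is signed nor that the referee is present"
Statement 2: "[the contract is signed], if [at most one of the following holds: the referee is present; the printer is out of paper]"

Let R = "the contract is signed" (True), P = "the referee is present" (True), Q = "the printer has paper" (False).

Statement 1: This is R nor P.

R nor P = True nor True = False
Hence Statement 1 is false.

Statement 2: Formalization: (P nand not Q) -> R

not Q = not False = True
P nand not Q = True nand True = False
(P nand not Q) -> R = False -> True = True
Thus Statement 2 is true.

Statement 1 False, Statement 2 True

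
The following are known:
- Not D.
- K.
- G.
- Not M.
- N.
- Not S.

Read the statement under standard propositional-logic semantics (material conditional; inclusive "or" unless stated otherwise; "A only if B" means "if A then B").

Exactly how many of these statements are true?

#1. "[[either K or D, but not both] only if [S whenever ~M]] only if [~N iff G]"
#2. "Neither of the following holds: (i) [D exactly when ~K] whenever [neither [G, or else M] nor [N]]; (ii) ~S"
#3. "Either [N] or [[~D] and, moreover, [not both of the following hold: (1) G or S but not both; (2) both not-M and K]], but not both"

2

#1: This is ((K ⊕ D) → (¬M → S)) → (¬N ↔ G).

K ⊕ D = T ⊕ F = T
¬M = ¬F = T
¬M → S = T → F = F
(K ⊕ D) → (¬M → S) = T → F = F
¬N = ¬T = F
¬N ↔ G = F ↔ T = F
((K ⊕ D) → (¬M → S)) → (¬N ↔ G) = F → F = T
So #1 is true.

#2: Formalization: (((G ∨ M) ↓ N) → (D ↔ ¬K)) ↓ ¬S

G ∨ M = T ∨ F = T
(G ∨ M) ↓ N = T ↓ T = F
¬K = ¬T = F
D ↔ ¬K = F ↔ F = T
((G ∨ M) ↓ N) → (D ↔ ¬K) = F → T = T
¬S = ¬F = T
(((G ∨ M) ↓ N) → (D ↔ ¬K)) ↓ ¬S = T ↓ T = F
Hence #2 is false.

#3: In symbols: N ⊕ (¬D ∧ ((G ⊕ S) ↑ (¬M ∧ K)))

¬D = ¬F = T
G ⊕ S = T ⊕ F = T
¬M = ¬F = T
¬M ∧ K = T ∧ T = T
(G ⊕ S) ↑ (¬M ∧ K) = T ↑ T = F
¬D ∧ ((G ⊕ S) ↑ (¬M ∧ K)) = T ∧ F = F
N ⊕ (¬D ∧ ((G ⊕ S) ↑ (¬M ∧ K))) = T ⊕ F = T
So #3 is true.

True statements: 2.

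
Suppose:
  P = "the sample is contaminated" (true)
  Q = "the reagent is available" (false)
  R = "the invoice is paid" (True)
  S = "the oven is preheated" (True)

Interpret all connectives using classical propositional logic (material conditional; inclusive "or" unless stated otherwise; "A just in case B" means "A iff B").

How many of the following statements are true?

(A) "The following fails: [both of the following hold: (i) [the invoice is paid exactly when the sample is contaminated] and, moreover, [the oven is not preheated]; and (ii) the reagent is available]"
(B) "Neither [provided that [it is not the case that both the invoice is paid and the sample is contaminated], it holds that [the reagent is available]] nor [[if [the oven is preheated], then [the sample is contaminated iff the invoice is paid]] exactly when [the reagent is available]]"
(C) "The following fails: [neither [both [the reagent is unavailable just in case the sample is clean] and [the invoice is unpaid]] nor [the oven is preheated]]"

2

(A): This is ~(((R <-> P) & ~S) & Q).

R <-> P = T <-> T = T
~S = ~T = F
(R <-> P) & ~S = T & F = F
((R <-> P) & ~S) & Q = F & F = F
~(((R <-> P) & ~S) & Q) = ~F = T
Hence (A) is true.

(B): Parsed as ((R nand P) -> Q) nor ((S -> (P <-> R)) <-> Q)

R nand P = T nand T = F
(R nand P) -> Q = F -> F = T
P <-> R = T <-> T = T
S -> (P <-> R) = T -> T = T
(S -> (P <-> R)) <-> Q = T <-> F = F
((R nand P) -> Q) nor ((S -> (P <-> R)) <-> Q) = T nor F = F
So (B) is false.

(C): In symbols: ~(((~Q <-> ~P) & ~R) nor S)

~Q = ~F = T
~P = ~T = F
~Q <-> ~P = T <-> F = F
~R = ~T = F
(~Q <-> ~P) & ~R = F & F = F
((~Q <-> ~P) & ~R) nor S = F nor T = F
~(((~Q <-> ~P) & ~R) nor S) = ~F = T
So (C) is true.

2 of the 3 statements are true.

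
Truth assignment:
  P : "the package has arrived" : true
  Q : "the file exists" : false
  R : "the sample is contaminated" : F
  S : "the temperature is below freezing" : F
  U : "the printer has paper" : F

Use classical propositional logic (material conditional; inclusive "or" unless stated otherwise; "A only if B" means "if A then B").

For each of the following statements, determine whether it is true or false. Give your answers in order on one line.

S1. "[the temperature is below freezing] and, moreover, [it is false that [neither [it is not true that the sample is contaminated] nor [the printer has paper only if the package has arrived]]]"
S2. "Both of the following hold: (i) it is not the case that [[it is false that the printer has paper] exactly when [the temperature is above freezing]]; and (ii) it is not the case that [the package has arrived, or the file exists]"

S1: Formalization: S & ~(~R nor (U -> P))

~R = ~F = T
U -> P = F -> T = T
~R nor (U -> P) = T nor T = F
~(~R nor (U -> P)) = ~F = T
S & ~(~R nor (U -> P)) = F & T = F
So S1 is false.

S2: Formalization: ~(~U <-> ~S) & ~(P | Q)

~U = ~F = T
~S = ~F = T
~U <-> ~S = T <-> T = T
~(~U <-> ~S) = ~T = F
P | Q = T | F = T
~(P | Q) = ~T = F
~(~U <-> ~S) & ~(P | Q) = F & F = F
Hence S2 is false.

S1 F / S2 F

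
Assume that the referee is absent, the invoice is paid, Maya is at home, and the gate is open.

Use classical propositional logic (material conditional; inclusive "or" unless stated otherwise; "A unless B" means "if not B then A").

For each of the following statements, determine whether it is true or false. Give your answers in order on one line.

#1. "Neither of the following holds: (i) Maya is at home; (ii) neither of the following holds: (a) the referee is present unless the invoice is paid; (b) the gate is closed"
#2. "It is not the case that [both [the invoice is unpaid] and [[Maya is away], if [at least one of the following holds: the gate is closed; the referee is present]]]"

Let R = "Maya is at home" (True), P = "the referee is present" (False), Q = "the invoice is paid" (True), S = "the gate is open" (True).

#1: Formalization: R nor ((P or Q) nor not S)

P or Q = False or True = True
not S = not True = False
(P or Q) nor not S = True nor False = False
R nor ((P or Q) nor not S) = True nor False = False
So #1 is false.

#2: Parsed as not (not Q and ((not S or P) -> not R))

not Q = not True = False
not S = not True = False
not S or P = False or False = False
not R = not True = False
(not S or P) -> not R = False -> False = True
not Q and ((not S or P) -> not R) = False and True = False
not (not Q and ((not S or P) -> not R)) = not False = True
Thus #2 is true.

#1 False, #2 True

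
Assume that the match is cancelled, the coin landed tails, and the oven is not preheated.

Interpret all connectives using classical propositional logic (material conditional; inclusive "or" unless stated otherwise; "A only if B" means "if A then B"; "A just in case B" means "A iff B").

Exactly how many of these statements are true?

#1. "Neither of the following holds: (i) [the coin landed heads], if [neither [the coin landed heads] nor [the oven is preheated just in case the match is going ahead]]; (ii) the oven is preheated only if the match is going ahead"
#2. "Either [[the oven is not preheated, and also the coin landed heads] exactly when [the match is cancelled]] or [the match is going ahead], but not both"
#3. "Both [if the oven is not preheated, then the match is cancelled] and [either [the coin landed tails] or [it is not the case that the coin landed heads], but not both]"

0

Let Q = "the coin landed heads" (F), R = "the oven is preheated" (F), P = "the match is cancelled" (T).

#1: This is ((Q nor (R <-> ~P)) -> Q) nor (R -> ~P).

~P = ~T = F
R <-> ~P = F <-> F = T
Q nor (R <-> ~P) = F nor T = F
(Q nor (R <-> ~P)) -> Q = F -> F = T
~P = ~T = F
R -> ~P = F -> F = T
((Q nor (R <-> ~P)) -> Q) nor (R -> ~P) = T nor T = F
Thus #1 is false.

#2: This is ((~R & Q) <-> P) xor ~P.

~R = ~F = T
~R & Q = T & F = F
(~R & Q) <-> P = F <-> T = F
~P = ~T = F
((~R & Q) <-> P) xor ~P = F xor F = F
So #2 is false.

#3: In symbols: (~R -> P) & (~Q xor ~Q)

~R = ~F = T
~R -> P = T -> T = T
~Q = ~F = T
~Q = ~F = T
~Q xor ~Q = T xor T = F
(~R -> P) & (~Q xor ~Q) = T & F = F
So #3 is false.

Count: 0.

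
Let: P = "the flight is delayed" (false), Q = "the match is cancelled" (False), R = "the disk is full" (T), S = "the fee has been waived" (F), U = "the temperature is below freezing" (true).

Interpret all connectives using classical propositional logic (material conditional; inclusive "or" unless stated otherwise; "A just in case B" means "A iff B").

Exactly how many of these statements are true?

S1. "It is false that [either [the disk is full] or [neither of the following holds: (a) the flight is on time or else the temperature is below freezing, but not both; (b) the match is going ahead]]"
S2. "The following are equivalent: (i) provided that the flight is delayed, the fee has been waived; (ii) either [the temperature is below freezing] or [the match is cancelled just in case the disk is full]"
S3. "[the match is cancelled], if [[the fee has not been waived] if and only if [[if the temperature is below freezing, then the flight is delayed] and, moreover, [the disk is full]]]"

2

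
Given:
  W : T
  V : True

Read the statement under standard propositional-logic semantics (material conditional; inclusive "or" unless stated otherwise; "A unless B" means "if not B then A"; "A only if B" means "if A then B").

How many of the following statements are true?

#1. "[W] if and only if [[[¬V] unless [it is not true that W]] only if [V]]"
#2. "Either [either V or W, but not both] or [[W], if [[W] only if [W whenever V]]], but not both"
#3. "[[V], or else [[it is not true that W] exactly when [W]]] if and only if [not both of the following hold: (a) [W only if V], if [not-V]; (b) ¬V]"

3

#1: Parsed as W iff ((not V or not W) -> V)

not V = not True = False
not W = not True = False
not V or not W = False or False = False
(not V or not W) -> V = False -> True = True
W iff ((not V or not W) -> V) = True iff True = True
Hence #1 is true.

#2: In symbols: (V xor W) xor ((W -> (V -> W)) -> W)

V xor W = True xor True = False
V -> W = True -> True = True
W -> (V -> W) = True -> True = True
(W -> (V -> W)) -> W = True -> True = True
(V xor W) xor ((W -> (V -> W)) -> W) = False xor True = True
So #2 is true.

#3: Formalization: (V or (not W iff W)) iff ((not V -> (W -> V)) nand not V)

not W = not True = False
not W iff W = False iff True = False
V or (not W iff W) = True or False = True
not V = not True = False
W -> V = True -> True = True
not V -> (W -> V) = False -> True = True
not V = not True = False
(not V -> (W -> V)) nand not V = True nand False = True
(V or (not W iff W)) iff ((not V -> (W -> V)) nand not V) = True iff True = True
Thus #3 is true.

True statements: 3.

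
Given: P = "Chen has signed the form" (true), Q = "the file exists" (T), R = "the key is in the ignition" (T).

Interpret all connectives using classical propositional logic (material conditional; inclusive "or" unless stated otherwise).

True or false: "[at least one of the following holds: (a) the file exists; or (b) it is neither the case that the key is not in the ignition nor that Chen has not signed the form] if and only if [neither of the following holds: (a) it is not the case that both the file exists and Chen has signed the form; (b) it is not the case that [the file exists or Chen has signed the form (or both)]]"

True.

Values: Q=T, R=T, P=T.
Parsed as (Q ∨ (¬R ↓ ¬P)) ↔ ((Q ↑ P) ↓ ¬(Q ∨ P))

¬R = ¬T = F
¬P = ¬T = F
¬R ↓ ¬P = F ↓ F = T
Q ∨ (¬R ↓ ¬P) = T ∨ T = T
Q ↑ P = T ↑ T = F
Q ∨ P = T ∨ T = T
¬(Q ∨ P) = ¬T = F
(Q ↑ P) ↓ ¬(Q ∨ P) = F ↓ F = T
(Q ∨ (¬R ↓ ¬P)) ↔ ((Q ↑ P) ↓ ¬(Q ∨ P)) = T ↔ T = T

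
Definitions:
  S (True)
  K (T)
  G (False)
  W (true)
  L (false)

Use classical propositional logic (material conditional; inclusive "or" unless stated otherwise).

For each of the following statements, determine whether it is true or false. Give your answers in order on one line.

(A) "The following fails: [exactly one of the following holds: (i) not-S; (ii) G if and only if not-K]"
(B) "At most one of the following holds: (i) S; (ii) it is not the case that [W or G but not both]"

(A) F; (B) T

(A): This is ¬(¬S ⊕ (G ↔ ¬K)).

¬S = ¬T = F
¬K = ¬T = F
G ↔ ¬K = F ↔ F = T
¬S ⊕ (G ↔ ¬K) = F ⊕ T = T
¬(¬S ⊕ (G ↔ ¬K)) = ¬T = F
So (A) is false.

(B): Parsed as S ↑ ¬(W ⊕ G)

W ⊕ G = T ⊕ F = T
¬(W ⊕ G) = ¬T = F
S ↑ ¬(W ⊕ G) = T ↑ F = T
Hence (B) is true.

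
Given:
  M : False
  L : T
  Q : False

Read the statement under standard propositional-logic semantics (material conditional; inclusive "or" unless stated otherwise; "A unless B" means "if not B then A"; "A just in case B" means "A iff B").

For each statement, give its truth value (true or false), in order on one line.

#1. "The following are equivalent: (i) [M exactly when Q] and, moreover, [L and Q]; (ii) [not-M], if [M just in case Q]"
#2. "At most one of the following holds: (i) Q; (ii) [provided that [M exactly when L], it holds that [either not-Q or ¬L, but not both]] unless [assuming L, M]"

#1 False; #2 True

#1: In symbols: ((M iff Q) and (L and Q)) iff ((M iff Q) -> not M)

M iff Q = False iff False = True
L and Q = True and False = False
(M iff Q) and (L and Q) = True and False = False
M iff Q = False iff False = True
not M = not False = True
(M iff Q) -> not M = True -> True = True
((M iff Q) and (L and Q)) iff ((M iff Q) -> not M) = False iff True = False
So #1 is false.

#2: Parsed as Q nand (((M iff L) -> (not Q xor not L)) or (L -> M))

M iff L = False iff True = False
not Q = not False = True
not L = not True = False
not Q xor not L = True xor False = True
(M iff L) -> (not Q xor not L) = False -> True = True
L -> M = True -> False = False
((M iff L) -> (not Q xor not L)) or (L -> M) = True or False = True
Q nand (((M iff L) -> (not Q xor not L)) or (L -> M)) = False nand True = True
Thus #2 is true.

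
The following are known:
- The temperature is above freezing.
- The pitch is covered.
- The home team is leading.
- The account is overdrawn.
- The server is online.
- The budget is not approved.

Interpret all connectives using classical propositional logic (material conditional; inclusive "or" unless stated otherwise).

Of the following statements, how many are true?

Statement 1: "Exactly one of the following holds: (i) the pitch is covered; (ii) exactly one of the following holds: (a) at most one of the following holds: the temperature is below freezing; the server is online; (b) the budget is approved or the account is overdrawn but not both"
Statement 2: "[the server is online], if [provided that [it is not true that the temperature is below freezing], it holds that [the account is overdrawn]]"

Let Q = "the pitch is covered" (T), P = "the temperature is below freezing" (F), U = "the server is online" (T), V = "the budget is approved" (F), S = "the account is overdrawn" (T).

Statement 1: Parsed as Q xor ((P nand U) xor (V xor S))

P nand U = F nand T = T
V xor S = F xor T = T
(P nand U) xor (V xor S) = T xor T = F
Q xor ((P nand U) xor (V xor S)) = T xor F = T
So Statement 1 is true.

Statement 2: In symbols: (~P -> S) -> U

~P = ~F = T
~P -> S = T -> T = T
(~P -> S) -> U = T -> T = T
So Statement 2 is true.

True statements: 2 (Statement 1, Statement 2).

2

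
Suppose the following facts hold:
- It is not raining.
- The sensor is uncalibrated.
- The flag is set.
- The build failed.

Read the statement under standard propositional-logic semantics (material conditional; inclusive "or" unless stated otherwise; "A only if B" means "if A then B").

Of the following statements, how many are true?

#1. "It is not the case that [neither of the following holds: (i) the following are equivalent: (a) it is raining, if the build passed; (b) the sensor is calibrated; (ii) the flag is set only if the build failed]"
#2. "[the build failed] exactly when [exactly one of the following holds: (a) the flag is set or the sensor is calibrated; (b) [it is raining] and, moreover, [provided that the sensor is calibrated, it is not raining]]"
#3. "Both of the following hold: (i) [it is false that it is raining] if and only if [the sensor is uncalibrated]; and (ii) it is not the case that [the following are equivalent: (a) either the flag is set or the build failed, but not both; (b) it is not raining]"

3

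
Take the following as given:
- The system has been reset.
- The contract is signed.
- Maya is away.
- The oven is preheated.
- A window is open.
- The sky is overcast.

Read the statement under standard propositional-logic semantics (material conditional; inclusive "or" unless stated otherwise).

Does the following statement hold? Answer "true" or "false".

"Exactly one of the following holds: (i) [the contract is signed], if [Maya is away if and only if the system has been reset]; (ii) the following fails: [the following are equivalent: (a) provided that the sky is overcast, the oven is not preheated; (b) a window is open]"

Let R = "Maya is at home" (False), P = "the system has been reset" (True), Q = "the contract is signed" (True), V = "the sky is overcast" (True), S = "the oven is preheated" (True), U = "a window is open" (True).
In symbols: ((not R iff P) -> Q) xor not ((V -> not S) iff U)

not R = not False = True
not R iff P = True iff True = True
(not R iff P) -> Q = True -> True = True
not S = not True = False
V -> not S = True -> False = False
(V -> not S) iff U = False iff True = False
not ((V -> not S) iff U) = not False = True
((not R iff P) -> Q) xor not ((V -> not S) iff U) = True xor True = False

False.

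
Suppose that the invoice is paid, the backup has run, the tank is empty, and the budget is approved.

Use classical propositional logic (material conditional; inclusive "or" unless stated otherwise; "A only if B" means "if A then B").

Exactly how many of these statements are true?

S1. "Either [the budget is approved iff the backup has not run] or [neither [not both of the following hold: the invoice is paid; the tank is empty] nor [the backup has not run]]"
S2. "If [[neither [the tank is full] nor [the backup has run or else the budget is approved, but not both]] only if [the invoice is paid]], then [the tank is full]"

Let P = "the budget is approved" (T), M = "the backup has run" (T), K = "the invoice is paid" (T), Q = "the tank is full" (F).

S1: Formalization: (P ↔ ¬M) ∨ ((K ↑ ¬Q) ↓ ¬M)

¬M = ¬T = F
P ↔ ¬M = T ↔ F = F
¬Q = ¬F = T
K ↑ ¬Q = T ↑ T = F
¬M = ¬T = F
(K ↑ ¬Q) ↓ ¬M = F ↓ F = T
(P ↔ ¬M) ∨ ((K ↑ ¬Q) ↓ ¬M) = F ∨ T = T
Thus S1 is true.

S2: Parsed as ((Q ↓ (M ⊕ P)) → K) → Q

M ⊕ P = T ⊕ T = F
Q ↓ (M ⊕ P) = F ↓ F = T
(Q ↓ (M ⊕ P)) → K = T → T = T
((Q ↓ (M ⊕ P)) → K) → Q = T → F = F
Hence S2 is false.

1 of the 2 statements is true (S1).

1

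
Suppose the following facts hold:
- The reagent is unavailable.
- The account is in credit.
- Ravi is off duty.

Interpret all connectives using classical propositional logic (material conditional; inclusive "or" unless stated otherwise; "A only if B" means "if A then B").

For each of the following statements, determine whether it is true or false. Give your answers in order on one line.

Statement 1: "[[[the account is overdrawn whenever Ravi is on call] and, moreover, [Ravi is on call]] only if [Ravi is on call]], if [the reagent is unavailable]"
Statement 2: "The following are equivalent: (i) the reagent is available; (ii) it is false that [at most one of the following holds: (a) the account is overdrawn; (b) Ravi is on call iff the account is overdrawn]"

Statement 1 true, Statement 2 true

Let V = "the reagent is available" (F), W = "Ravi is on call" (F), R = "the account is overdrawn" (F).

Statement 1: This is ~V -> (((W -> R) & W) -> W).

~V = ~F = T
W -> R = F -> F = T
(W -> R) & W = T & F = F
((W -> R) & W) -> W = F -> F = T
~V -> (((W -> R) & W) -> W) = T -> T = T
Thus Statement 1 is true.

Statement 2: In symbols: V <-> ~(R nand (W <-> R))

W <-> R = F <-> F = T
R nand (W <-> R) = F nand T = T
~(R nand (W <-> R)) = ~T = F
V <-> ~(R nand (W <-> R)) = F <-> F = T
Hence Statement 2 is true.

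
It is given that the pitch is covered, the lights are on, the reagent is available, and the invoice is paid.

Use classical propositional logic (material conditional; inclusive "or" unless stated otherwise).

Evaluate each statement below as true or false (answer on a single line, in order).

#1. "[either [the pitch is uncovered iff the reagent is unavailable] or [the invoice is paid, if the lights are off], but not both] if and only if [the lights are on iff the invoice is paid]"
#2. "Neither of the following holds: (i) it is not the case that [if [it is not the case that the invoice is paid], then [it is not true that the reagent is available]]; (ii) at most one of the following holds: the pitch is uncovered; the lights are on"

#1 False, #2 False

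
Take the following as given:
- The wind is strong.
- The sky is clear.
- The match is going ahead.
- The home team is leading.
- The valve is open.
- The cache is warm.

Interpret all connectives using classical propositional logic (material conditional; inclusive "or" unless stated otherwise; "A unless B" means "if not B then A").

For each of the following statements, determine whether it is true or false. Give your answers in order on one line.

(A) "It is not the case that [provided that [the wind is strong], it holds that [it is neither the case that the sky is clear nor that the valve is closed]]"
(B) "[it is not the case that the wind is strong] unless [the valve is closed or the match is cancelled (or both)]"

Let P = "the wind is strong" (T), Q = "the sky is overcast" (F), U = "the valve is open" (T), R = "the match is cancelled" (F).

(A): Parsed as ¬(P → (¬Q ↓ ¬U))

¬Q = ¬F = T
¬U = ¬T = F
¬Q ↓ ¬U = T ↓ F = F
P → (¬Q ↓ ¬U) = T → F = F
¬(P → (¬Q ↓ ¬U)) = ¬F = T
Hence (A) is true.

(B): This is ¬P ∨ (¬U ∨ R).

¬P = ¬T = F
¬U = ¬T = F
¬U ∨ R = F ∨ F = F
¬P ∨ (¬U ∨ R) = F ∨ F = F
Thus (B) is false.

(A) true, (B) false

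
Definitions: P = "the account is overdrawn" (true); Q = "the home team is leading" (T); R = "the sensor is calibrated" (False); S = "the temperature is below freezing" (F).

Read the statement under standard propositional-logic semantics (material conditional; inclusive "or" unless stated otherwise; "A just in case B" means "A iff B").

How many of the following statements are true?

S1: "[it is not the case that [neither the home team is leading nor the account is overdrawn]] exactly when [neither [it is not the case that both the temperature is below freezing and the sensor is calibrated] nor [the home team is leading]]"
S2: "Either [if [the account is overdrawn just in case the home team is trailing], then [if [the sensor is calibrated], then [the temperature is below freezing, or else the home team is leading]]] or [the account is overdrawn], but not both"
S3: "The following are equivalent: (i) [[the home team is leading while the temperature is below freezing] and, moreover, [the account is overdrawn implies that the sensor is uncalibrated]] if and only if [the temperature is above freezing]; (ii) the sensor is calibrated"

S1: Formalization: not (Q nor P) iff ((S nand R) nor Q)

Q nor P = True nor True = False
not (Q nor P) = not False = True
S nand R = False nand False = True
(S nand R) nor Q = True nor True = False
not (Q nor P) iff ((S nand R) nor Q) = True iff False = False
Hence S1 is false.

S2: Parsed as ((P iff not Q) -> (R -> (S or Q))) xor P

not Q = not True = False
P iff not Q = True iff False = False
S or Q = False or True = True
R -> (S or Q) = False -> True = True
(P iff not Q) -> (R -> (S or Q)) = False -> True = True
((P iff not Q) -> (R -> (S or Q))) xor P = True xor True = False
Hence S2 is false.

S3: Parsed as (((Q and S) and (P -> not R)) iff not S) iff R

Q and S = True and False = False
not R = not False = True
P -> not R = True -> True = True
(Q and S) and (P -> not R) = False and True = False
not S = not False = True
((Q and S) and (P -> not R)) iff not S = False iff True = False
(((Q and S) and (P -> not R)) iff not S) iff R = False iff False = True
Thus S3 is true.

True statements: 1 (S3).

1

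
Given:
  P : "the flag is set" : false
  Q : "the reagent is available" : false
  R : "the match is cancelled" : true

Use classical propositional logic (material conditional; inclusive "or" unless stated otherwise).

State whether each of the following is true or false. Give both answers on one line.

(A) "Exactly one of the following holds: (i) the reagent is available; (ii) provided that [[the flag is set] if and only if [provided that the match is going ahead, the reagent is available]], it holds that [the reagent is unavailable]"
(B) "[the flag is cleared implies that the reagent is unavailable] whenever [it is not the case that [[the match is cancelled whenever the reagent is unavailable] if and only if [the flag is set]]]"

(A) true / (B) true

(A): This is Q xor ((P iff (not R -> Q)) -> not Q).

not R = not True = False
not R -> Q = False -> False = True
P iff (not R -> Q) = False iff True = False
not Q = not False = True
(P iff (not R -> Q)) -> not Q = False -> True = True
Q xor ((P iff (not R -> Q)) -> not Q) = False xor True = True
Thus (A) is true.

(B): Formalization: not ((not Q -> R) iff P) -> (not P -> not Q)

not Q = not False = True
not Q -> R = True -> True = True
(not Q -> R) iff P = True iff False = False
not ((not Q -> R) iff P) = not False = True
not P = not False = True
not Q = not False = True
not P -> not Q = True -> True = True
not ((not Q -> R) iff P) -> (not P -> not Q) = True -> True = True
Thus (B) is true.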